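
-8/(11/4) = -32/11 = -2.91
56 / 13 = 4.31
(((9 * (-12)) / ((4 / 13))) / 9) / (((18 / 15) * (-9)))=3.61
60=60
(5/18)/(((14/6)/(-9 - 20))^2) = 42.91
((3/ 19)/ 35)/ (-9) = -1/ 1995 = -0.00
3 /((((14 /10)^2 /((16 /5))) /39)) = 9360 /49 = 191.02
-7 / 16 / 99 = -7 / 1584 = -0.00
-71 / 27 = -2.63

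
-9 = -9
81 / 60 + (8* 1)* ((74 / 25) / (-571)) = 74717 / 57100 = 1.31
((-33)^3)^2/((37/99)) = 127855328931/37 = 3455549430.57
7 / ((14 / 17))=17 / 2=8.50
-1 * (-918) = 918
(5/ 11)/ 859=5/ 9449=0.00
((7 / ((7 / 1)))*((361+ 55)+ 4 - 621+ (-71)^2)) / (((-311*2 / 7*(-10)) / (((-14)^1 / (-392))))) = 121 / 622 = 0.19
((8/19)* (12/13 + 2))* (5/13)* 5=400/169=2.37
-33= -33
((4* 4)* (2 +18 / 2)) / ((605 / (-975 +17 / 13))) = -202528 / 715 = -283.26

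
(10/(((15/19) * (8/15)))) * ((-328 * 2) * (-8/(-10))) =-12464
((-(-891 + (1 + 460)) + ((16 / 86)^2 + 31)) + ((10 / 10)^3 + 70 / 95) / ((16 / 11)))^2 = 67504821005976201 / 315951913216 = 213655.36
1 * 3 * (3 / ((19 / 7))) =63 / 19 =3.32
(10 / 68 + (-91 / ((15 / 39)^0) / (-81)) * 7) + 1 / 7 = 157195 / 19278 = 8.15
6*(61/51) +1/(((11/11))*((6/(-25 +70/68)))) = 649/204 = 3.18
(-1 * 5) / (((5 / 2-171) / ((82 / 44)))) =0.06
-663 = -663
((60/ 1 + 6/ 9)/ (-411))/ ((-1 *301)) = 26/ 53019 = 0.00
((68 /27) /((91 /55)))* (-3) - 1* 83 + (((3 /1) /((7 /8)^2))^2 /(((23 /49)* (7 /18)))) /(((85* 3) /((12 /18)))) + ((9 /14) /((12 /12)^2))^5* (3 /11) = -118157914212379 /1353210899040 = -87.32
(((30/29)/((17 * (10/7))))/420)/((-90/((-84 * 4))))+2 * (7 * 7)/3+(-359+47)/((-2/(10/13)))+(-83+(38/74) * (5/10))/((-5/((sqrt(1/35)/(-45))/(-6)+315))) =2041 * sqrt(35)/1165500+14680789211/2736150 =5365.50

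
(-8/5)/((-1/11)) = 88/5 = 17.60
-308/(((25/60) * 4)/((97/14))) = -6402/5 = -1280.40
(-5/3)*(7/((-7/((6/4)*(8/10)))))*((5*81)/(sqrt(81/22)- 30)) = -59400/2191- 810*sqrt(22)/2191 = -28.84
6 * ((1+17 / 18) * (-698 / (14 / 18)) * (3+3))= -62820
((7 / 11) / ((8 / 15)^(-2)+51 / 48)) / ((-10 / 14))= -3136 / 16115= -0.19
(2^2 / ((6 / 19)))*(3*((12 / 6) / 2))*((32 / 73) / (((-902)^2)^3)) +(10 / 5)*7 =8600231606514585441 / 614302257608184673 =14.00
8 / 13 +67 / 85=1551 / 1105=1.40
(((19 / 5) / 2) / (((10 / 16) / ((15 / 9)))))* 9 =228 / 5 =45.60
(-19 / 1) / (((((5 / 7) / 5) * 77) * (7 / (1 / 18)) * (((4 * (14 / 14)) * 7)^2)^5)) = -19 / 410528718639857664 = -0.00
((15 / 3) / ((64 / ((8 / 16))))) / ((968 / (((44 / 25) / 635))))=1 / 8940800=0.00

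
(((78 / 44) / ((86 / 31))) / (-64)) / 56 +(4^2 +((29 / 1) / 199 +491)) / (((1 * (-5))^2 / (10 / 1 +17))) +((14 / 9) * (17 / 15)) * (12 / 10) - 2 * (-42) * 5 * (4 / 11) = 42661700828317 / 60723210240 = 702.56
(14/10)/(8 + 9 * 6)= 7/310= 0.02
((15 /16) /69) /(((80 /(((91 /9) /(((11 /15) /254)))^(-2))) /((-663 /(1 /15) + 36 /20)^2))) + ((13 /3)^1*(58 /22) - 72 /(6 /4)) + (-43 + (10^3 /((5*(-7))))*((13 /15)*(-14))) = 361020672993451139 /1351670199880000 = 267.09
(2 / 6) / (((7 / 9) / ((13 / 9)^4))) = 28561 / 15309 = 1.87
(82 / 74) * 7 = 287 / 37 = 7.76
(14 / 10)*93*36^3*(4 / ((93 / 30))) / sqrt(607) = 318143.05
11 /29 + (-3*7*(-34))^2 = 14784095 /29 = 509796.38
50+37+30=117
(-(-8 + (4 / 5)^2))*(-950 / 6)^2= 1660600 / 9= 184511.11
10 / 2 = 5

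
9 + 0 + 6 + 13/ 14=223/ 14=15.93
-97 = -97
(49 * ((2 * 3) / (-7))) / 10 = -21 / 5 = -4.20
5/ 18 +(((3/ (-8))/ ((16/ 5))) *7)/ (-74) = 24625/ 85248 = 0.29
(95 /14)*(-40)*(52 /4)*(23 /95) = -5980 /7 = -854.29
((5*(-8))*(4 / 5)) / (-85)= 32 / 85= 0.38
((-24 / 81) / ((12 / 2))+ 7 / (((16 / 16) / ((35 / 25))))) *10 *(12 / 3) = 31592 / 81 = 390.02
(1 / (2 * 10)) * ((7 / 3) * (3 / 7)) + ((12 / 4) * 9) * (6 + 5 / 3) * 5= 20701 / 20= 1035.05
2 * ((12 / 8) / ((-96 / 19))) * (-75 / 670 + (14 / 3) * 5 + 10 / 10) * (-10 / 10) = 185003 / 12864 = 14.38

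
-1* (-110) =110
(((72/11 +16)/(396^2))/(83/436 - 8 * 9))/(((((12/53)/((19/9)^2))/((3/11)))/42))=-452552849/1002510015903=-0.00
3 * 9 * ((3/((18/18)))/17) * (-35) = -2835/17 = -166.76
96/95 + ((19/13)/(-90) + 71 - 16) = 1244753/22230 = 55.99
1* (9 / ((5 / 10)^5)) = 288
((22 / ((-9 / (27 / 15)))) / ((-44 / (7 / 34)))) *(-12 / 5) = -21 / 425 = -0.05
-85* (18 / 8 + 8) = -3485 / 4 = -871.25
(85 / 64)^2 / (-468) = -7225 / 1916928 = -0.00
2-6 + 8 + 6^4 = 1300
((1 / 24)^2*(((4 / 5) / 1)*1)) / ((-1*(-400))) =1 / 288000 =0.00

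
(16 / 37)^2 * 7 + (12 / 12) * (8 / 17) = 41416 / 23273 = 1.78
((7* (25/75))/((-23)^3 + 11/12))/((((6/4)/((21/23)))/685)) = -268520/3357839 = -0.08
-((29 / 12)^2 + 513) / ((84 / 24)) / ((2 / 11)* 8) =-821843 / 8064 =-101.92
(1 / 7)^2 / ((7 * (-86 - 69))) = -1 / 53165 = -0.00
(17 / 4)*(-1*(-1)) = 4.25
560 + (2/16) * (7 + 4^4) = 4743/8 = 592.88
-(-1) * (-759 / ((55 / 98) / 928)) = -6275136 / 5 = -1255027.20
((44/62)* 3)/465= 22/4805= 0.00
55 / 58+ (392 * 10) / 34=114615 / 986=116.24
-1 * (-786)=786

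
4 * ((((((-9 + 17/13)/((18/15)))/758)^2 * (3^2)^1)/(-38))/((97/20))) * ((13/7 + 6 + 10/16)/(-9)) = 1953125/148346535519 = 0.00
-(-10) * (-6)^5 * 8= -622080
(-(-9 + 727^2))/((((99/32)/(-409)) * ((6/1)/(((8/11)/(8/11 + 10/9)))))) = 13834539520/3003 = 4606906.27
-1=-1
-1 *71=-71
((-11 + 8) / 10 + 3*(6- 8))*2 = -63 / 5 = -12.60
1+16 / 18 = 17 / 9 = 1.89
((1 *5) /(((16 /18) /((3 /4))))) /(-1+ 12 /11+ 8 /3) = 4455 /2912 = 1.53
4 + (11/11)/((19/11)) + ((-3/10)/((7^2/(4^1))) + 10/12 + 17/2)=193943/13965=13.89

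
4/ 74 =2/ 37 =0.05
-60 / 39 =-20 / 13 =-1.54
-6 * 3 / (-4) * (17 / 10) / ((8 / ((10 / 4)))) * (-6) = -14.34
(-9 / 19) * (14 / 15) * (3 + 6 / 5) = -882 / 475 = -1.86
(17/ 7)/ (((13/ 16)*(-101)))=-272/ 9191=-0.03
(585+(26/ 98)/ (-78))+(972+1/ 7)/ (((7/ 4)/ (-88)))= -48299.90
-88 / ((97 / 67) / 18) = -106128 / 97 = -1094.10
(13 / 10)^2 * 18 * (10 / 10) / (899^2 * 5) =1521 / 202050250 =0.00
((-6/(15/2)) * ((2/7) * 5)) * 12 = -96/7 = -13.71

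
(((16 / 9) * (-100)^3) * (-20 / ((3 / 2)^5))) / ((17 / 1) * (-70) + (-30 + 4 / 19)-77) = -194560000000 / 53885493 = -3610.62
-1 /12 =-0.08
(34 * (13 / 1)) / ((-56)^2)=221 / 1568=0.14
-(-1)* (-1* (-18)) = 18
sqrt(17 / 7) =sqrt(119) / 7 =1.56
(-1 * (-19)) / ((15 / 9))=57 / 5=11.40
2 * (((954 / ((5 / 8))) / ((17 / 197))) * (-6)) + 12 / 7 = -212257.67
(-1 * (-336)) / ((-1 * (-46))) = 7.30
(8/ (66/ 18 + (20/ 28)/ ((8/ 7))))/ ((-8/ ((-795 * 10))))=190800/ 103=1852.43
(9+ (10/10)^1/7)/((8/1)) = 8/7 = 1.14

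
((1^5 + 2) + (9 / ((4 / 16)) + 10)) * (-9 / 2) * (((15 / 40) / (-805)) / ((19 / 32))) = 378 / 2185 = 0.17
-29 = -29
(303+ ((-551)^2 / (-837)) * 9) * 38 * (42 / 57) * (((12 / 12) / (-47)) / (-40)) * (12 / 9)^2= -15423632 / 196695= -78.41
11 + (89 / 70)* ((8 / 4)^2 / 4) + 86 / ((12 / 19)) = 15586 / 105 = 148.44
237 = 237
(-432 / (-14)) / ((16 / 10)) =19.29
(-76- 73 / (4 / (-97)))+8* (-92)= 958.25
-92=-92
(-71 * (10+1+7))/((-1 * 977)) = 1278/977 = 1.31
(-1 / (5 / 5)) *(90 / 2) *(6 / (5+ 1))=-45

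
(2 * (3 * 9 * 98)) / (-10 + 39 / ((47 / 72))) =17766 / 167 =106.38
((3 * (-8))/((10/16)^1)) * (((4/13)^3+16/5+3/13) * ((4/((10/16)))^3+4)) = -242768040192/6865625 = -35359.93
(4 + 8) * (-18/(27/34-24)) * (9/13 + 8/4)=85680/3419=25.06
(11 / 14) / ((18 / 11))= 121 / 252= 0.48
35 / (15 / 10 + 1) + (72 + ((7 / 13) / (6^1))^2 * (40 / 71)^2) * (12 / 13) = 2673431602 / 33225231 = 80.46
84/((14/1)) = 6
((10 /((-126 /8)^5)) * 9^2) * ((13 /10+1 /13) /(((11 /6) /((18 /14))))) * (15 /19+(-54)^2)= -2.35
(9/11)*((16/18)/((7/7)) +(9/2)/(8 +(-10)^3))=15791/21824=0.72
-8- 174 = -182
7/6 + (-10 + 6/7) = -335/42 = -7.98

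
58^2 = 3364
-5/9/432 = -0.00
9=9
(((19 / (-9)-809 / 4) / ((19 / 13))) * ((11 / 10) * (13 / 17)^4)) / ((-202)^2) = -0.00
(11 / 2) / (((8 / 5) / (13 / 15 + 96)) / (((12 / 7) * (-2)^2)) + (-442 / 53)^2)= 44896247 / 567747447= 0.08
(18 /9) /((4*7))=1 /14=0.07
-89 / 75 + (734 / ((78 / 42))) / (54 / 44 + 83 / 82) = 17262428 / 98475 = 175.30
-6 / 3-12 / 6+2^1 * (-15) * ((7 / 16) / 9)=-131 / 24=-5.46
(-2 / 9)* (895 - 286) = -406 / 3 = -135.33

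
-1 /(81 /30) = -10 /27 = -0.37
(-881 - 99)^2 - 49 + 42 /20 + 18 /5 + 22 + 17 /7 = 67226679 /70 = 960381.13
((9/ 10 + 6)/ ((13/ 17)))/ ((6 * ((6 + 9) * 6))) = 391/ 23400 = 0.02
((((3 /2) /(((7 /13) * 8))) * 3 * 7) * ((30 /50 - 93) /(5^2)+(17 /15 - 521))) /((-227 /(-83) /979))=-38887081233 /28375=-1370469.82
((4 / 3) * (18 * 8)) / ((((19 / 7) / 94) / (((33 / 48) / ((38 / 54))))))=2345112 / 361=6496.16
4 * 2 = 8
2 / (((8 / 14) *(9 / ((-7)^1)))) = -49 / 18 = -2.72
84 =84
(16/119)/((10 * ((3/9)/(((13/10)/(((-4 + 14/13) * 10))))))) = -507/282625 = -0.00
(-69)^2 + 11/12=57143/12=4761.92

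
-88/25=-3.52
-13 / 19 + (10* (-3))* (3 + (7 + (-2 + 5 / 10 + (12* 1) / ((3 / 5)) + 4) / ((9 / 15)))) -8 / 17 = -1426.15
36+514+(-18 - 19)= 513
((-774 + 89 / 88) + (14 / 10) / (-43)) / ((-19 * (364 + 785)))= 4875187 / 137680840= 0.04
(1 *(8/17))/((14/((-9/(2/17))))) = -18/7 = -2.57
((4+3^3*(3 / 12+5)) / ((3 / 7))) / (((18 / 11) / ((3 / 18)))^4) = 59749921 / 1632586752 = 0.04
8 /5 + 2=3.60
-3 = -3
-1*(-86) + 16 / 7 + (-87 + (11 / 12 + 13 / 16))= 1013 / 336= 3.01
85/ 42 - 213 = -8861/ 42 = -210.98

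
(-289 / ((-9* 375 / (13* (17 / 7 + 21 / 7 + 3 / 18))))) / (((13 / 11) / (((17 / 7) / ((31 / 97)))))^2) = 4469123769143 / 17354650950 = 257.52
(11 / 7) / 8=11 / 56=0.20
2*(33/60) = 11/10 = 1.10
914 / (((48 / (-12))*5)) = -457 / 10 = -45.70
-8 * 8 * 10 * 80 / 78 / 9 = -25600 / 351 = -72.93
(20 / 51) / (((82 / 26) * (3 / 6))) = 520 / 2091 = 0.25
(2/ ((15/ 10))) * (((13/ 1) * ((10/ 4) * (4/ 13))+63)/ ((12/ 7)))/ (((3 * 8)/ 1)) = 511/ 216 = 2.37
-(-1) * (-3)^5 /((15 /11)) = -891 /5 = -178.20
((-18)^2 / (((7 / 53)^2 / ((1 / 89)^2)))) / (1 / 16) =14561856 / 388129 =37.52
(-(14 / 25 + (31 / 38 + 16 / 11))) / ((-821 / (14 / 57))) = 69013 / 81504775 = 0.00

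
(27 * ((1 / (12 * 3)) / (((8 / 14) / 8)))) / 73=21 / 146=0.14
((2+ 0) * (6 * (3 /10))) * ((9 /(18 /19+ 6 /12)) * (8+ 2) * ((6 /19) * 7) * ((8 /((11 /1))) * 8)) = 1741824 /605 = 2879.05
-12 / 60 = -1 / 5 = -0.20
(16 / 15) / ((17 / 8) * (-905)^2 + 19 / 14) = 0.00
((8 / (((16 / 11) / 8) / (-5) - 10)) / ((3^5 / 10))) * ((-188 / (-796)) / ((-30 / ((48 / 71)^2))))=661760 / 5606655651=0.00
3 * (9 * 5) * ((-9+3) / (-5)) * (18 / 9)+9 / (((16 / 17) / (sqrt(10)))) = 153 * sqrt(10) / 16+324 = 354.24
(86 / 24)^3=79507 / 1728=46.01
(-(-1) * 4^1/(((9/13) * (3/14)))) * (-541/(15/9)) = -393848/45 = -8752.18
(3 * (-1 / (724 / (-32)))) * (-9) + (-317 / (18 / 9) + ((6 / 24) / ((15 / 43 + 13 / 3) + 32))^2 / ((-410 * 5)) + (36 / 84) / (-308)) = -233520625996796231 / 1462293587955200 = -159.69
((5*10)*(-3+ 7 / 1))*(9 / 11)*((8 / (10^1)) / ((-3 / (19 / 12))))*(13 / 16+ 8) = -13395 / 22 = -608.86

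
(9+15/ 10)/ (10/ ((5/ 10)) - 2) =7/ 12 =0.58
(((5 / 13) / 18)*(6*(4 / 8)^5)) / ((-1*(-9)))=5 / 11232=0.00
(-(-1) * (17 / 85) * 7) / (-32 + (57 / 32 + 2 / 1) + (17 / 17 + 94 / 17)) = -3808 / 58995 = -0.06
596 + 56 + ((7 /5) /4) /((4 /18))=26143 /40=653.58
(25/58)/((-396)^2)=25/9095328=0.00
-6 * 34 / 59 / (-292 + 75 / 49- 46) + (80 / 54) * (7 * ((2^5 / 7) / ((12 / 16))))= 4981202636 / 78791373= 63.22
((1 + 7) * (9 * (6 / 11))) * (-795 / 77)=-343440 / 847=-405.48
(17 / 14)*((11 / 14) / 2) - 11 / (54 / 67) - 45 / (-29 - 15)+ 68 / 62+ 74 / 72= -10.02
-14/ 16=-7/ 8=-0.88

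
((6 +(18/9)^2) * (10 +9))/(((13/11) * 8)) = 20.10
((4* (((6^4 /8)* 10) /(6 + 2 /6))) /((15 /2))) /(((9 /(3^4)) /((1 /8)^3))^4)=531441 /40802189312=0.00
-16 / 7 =-2.29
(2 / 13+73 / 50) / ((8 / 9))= 9441 / 5200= 1.82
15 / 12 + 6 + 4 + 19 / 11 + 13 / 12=464 / 33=14.06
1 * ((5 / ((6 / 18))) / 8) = 15 / 8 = 1.88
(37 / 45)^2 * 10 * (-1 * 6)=-5476 / 135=-40.56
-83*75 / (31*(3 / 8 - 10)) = 49800 / 2387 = 20.86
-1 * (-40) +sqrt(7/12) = sqrt(21)/6 +40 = 40.76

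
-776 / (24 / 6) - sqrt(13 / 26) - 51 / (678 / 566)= -26733 / 113 - sqrt(2) / 2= -237.28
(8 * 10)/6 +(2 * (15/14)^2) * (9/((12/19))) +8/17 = 930043/19992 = 46.52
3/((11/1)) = 3/11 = 0.27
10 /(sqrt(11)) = 3.02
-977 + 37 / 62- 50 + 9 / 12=-127181 / 124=-1025.65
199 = 199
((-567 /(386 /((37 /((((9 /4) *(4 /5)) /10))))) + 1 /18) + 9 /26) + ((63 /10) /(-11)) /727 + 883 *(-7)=-11706191154653 /1805802570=-6482.54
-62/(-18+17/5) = 310/73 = 4.25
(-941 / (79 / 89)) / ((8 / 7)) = -586243 / 632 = -927.60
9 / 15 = 3 / 5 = 0.60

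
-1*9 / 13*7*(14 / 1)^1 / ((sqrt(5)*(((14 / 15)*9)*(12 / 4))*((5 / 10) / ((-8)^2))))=-896*sqrt(5) / 13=-154.12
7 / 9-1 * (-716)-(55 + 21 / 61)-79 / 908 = 329675945 / 498492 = 661.35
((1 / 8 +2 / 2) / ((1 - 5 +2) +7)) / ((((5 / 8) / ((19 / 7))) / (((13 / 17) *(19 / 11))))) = 42237 / 32725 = 1.29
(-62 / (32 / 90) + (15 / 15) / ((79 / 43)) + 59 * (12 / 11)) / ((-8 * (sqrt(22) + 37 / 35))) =-985514425 / 1422712896 + 932243375 * sqrt(22) / 1422712896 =2.38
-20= -20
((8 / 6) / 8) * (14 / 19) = 7 / 57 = 0.12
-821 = -821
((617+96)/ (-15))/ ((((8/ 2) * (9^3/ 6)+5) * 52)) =-713/ 382980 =-0.00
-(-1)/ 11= 1/ 11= 0.09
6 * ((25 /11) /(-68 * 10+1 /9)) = -1350 /67309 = -0.02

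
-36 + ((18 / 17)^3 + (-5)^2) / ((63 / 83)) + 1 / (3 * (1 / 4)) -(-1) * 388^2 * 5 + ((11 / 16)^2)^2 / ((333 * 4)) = 753253337445063821 / 1000708767744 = 752719.83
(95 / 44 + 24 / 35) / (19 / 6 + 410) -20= -38163457 / 1908830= -19.99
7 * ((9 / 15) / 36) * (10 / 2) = 7 / 12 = 0.58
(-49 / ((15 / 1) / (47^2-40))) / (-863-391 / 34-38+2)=23618 / 3035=7.78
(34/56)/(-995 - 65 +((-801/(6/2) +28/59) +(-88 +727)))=-1003/1135792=-0.00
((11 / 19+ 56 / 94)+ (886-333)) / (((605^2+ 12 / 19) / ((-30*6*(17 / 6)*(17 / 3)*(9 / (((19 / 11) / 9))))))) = -205.19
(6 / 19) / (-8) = -3 / 76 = -0.04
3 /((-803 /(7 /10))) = -21 /8030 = -0.00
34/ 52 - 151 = -3909/ 26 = -150.35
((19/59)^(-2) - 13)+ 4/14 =-7762/2527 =-3.07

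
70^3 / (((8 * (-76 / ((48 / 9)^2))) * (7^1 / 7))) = -16046.78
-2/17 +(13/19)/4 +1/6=853/3876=0.22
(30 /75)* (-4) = -8 /5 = -1.60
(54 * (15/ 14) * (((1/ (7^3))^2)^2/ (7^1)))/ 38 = 405/ 25772476768262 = 0.00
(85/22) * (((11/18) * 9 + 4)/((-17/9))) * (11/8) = -855/32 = -26.72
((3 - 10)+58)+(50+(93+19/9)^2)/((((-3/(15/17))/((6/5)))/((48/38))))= -11640319/2907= -4004.24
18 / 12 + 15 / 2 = 9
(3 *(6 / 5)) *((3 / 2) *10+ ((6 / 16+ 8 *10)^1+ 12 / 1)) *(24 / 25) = 46386 / 125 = 371.09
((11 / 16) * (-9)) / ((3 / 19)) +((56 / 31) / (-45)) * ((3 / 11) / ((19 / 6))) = -20313457 / 518320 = -39.19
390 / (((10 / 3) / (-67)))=-7839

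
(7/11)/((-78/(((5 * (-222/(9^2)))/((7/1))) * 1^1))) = 185/11583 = 0.02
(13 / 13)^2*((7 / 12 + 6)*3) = 79 / 4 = 19.75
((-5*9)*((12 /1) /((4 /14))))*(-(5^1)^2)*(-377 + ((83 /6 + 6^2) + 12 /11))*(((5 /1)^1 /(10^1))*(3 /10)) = -101686725 /44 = -2311061.93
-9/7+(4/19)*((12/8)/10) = -834/665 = -1.25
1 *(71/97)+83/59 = 12240/5723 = 2.14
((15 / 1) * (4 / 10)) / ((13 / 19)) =114 / 13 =8.77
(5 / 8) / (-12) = -0.05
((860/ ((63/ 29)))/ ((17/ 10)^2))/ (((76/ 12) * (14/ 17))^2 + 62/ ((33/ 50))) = 1714625/ 1516382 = 1.13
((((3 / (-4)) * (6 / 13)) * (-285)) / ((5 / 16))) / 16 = 513 / 26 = 19.73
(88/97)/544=11/6596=0.00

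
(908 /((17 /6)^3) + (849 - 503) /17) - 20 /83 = 24479866 /407779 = 60.03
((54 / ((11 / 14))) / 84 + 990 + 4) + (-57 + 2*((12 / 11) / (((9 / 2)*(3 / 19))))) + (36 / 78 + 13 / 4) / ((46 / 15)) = 20281511 / 21528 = 942.10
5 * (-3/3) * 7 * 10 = -350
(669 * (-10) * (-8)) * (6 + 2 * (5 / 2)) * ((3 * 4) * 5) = 35323200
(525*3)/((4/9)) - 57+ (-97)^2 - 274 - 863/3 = 148009/12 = 12334.08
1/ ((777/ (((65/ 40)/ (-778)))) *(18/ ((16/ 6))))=-13/ 32643324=-0.00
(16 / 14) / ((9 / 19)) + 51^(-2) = 14645 / 6069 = 2.41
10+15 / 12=45 / 4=11.25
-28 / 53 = -0.53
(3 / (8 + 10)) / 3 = 1 / 18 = 0.06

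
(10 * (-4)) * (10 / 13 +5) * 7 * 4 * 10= -840000 / 13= -64615.38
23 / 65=0.35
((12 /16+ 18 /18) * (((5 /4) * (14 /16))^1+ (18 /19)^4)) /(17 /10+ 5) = 277216345 /558816448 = 0.50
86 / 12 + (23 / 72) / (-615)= 317317 / 44280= 7.17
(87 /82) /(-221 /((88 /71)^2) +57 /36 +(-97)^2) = 1010592 /8826664049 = 0.00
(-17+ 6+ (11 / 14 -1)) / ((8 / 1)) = -157 / 112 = -1.40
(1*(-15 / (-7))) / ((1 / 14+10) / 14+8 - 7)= 420 / 337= 1.25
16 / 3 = 5.33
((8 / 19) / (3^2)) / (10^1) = 4 / 855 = 0.00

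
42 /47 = 0.89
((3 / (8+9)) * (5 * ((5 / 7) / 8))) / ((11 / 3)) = 225 / 10472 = 0.02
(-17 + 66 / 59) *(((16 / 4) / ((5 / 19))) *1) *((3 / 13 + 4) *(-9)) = 7049988 / 767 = 9191.64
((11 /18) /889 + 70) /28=1120151 /448056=2.50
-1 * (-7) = 7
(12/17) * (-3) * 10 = -21.18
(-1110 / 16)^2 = 308025 / 64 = 4812.89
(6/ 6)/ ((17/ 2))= 2/ 17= 0.12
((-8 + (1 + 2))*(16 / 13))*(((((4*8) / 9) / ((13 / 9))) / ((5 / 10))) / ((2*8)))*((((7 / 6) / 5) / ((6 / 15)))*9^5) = -11022480 / 169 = -65221.78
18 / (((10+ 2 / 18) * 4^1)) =81 / 182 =0.45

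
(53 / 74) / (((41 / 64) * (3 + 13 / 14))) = 23744 / 83435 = 0.28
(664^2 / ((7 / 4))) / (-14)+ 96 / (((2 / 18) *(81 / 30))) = -866112 / 49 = -17675.76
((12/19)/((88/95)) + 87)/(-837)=-643/6138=-0.10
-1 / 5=-0.20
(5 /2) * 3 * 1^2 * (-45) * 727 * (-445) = 218372625 /2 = 109186312.50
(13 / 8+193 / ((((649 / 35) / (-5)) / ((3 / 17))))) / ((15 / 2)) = -667171 / 661980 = -1.01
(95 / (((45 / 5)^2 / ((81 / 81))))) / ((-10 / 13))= -247 / 162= -1.52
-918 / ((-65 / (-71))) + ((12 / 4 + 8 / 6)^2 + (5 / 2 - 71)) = -1231379 / 1170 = -1052.46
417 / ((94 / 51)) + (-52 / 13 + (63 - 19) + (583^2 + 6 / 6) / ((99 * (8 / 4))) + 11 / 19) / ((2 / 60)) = 3120301369 / 58938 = 52942.10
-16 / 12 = -4 / 3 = -1.33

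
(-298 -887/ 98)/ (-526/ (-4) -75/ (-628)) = -9448574/ 4050193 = -2.33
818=818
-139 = -139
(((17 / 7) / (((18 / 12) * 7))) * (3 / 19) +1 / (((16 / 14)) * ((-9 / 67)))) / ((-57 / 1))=434191 / 3820824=0.11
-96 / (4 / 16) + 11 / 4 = -1525 / 4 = -381.25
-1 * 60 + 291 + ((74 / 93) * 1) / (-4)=42929 / 186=230.80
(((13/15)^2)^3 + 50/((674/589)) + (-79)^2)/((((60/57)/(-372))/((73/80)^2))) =-75727202575563721123/40945500000000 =-1849463.37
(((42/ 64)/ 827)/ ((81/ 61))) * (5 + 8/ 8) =427/ 119088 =0.00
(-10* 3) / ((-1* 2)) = 15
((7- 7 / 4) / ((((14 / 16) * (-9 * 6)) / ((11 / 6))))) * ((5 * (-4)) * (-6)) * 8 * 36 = -7040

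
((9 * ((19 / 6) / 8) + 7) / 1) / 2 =169 / 32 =5.28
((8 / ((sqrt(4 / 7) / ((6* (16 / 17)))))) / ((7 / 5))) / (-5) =-384* sqrt(7) / 119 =-8.54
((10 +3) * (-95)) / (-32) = 38.59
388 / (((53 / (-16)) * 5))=-23.43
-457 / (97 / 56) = -25592 / 97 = -263.84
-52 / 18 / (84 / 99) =-143 / 42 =-3.40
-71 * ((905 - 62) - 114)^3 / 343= -27506854719 / 343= -80194911.72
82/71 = 1.15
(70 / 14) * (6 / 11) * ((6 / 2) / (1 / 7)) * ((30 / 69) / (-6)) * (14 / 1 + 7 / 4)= -33075 / 506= -65.37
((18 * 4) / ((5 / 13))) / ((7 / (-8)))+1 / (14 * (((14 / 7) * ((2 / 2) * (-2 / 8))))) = -214.09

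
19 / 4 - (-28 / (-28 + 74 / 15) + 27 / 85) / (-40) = 2816471 / 588200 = 4.79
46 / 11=4.18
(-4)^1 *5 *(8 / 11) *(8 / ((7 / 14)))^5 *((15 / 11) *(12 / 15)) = -16638561.32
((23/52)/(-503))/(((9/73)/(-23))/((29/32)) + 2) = -1119893/2539590664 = -0.00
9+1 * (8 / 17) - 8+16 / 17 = 41 / 17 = 2.41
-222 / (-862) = 111 / 431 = 0.26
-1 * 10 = -10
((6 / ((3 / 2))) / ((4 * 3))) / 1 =1 / 3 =0.33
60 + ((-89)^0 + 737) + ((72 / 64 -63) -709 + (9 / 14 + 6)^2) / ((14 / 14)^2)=27931 / 392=71.25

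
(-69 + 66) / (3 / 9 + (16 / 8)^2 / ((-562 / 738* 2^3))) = 5058 / 545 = 9.28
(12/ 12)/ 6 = 1/ 6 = 0.17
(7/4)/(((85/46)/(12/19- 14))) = -20447/1615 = -12.66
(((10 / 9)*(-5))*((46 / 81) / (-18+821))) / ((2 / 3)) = -1150 / 195129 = -0.01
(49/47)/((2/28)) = 686/47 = 14.60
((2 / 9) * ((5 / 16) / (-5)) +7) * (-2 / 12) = -503 / 432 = -1.16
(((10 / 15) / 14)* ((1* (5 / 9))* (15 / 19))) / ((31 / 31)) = 25 / 1197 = 0.02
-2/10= -0.20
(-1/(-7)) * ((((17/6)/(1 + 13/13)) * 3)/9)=17/252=0.07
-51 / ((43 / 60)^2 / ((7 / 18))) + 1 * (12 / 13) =-906012 / 24037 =-37.69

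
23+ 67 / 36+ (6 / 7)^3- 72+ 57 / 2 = -222377 / 12348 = -18.01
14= 14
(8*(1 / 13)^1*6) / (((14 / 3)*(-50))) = -36 / 2275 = -0.02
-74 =-74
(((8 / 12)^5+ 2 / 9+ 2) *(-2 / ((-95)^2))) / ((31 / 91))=-104104 / 67985325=-0.00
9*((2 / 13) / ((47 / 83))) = 1494 / 611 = 2.45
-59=-59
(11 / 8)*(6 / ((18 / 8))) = 11 / 3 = 3.67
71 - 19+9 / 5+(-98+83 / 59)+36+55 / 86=-156119 / 25370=-6.15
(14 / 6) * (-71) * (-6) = 994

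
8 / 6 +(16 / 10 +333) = 5039 / 15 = 335.93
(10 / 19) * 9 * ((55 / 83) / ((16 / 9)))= 22275 / 12616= 1.77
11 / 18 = 0.61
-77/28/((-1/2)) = 11/2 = 5.50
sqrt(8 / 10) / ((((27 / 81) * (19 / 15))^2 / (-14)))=-11340 * sqrt(5) / 361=-70.24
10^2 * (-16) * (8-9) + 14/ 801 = 1600.02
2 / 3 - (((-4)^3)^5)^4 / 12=-332306998946228968225951765070086142 / 3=-110768999648742989408650600000000000.00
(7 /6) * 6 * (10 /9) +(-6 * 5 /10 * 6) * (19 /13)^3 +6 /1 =-838730 /19773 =-42.42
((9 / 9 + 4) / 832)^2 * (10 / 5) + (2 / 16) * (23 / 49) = 996297 / 16959488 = 0.06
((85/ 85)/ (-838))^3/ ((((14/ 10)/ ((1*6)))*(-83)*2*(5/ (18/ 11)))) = 27/ 1880489348276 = 0.00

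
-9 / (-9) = 1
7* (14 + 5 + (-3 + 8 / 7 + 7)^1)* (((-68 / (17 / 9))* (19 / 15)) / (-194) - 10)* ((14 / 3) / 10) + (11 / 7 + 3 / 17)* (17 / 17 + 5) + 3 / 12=-2629696963 / 3462900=-759.39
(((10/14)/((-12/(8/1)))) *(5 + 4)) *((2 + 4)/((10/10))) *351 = -63180/7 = -9025.71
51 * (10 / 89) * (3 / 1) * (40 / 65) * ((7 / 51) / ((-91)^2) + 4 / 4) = 14480160 / 1368731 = 10.58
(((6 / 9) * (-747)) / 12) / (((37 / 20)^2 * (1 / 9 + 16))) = -29880 / 39701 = -0.75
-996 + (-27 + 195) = -828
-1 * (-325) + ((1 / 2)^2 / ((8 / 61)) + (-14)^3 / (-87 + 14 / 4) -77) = 1511115 / 5344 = 282.77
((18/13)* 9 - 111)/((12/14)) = -114.96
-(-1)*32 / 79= 32 / 79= 0.41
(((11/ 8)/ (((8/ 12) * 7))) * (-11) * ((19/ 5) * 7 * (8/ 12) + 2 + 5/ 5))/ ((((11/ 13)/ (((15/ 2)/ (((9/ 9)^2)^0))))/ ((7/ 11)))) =-12129/ 32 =-379.03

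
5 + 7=12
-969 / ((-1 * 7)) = 969 / 7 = 138.43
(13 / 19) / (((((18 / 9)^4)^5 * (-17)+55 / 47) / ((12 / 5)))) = -2444 / 26530718685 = -0.00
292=292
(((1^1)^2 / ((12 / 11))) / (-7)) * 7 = -11 / 12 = -0.92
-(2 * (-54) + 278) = -170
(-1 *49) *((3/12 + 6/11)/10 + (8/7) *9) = -44695/88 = -507.90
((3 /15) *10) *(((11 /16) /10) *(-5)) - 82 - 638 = -11531 /16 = -720.69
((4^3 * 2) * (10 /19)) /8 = 160 /19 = 8.42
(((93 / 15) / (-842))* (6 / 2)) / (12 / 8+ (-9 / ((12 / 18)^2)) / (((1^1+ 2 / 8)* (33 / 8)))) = 341 / 37469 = 0.01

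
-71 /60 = -1.18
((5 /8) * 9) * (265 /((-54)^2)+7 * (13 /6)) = 222455 /2592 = 85.82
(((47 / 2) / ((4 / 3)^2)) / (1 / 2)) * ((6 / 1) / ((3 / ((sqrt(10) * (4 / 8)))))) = 423 * sqrt(10) / 16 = 83.60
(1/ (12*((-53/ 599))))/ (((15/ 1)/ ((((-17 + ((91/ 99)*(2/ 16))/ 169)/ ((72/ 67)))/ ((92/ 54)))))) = 1404855665/ 2409758208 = 0.58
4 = 4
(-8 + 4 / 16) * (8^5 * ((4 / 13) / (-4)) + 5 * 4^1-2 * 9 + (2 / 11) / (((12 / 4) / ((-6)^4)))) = 5408415 / 286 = 18910.54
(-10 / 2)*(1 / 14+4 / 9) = -325 / 126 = -2.58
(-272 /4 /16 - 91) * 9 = -3429 /4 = -857.25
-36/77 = -0.47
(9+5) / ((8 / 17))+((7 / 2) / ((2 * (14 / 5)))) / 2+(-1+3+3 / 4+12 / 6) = 557 / 16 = 34.81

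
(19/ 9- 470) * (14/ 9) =-58954/ 81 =-727.83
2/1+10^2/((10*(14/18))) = 14.86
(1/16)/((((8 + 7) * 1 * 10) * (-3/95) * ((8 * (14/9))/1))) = -19/17920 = -0.00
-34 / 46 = -17 / 23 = -0.74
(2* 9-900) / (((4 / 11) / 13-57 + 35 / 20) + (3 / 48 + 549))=-2018016 / 1129907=-1.79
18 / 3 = 6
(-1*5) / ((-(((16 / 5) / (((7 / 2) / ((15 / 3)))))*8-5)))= 35 / 221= 0.16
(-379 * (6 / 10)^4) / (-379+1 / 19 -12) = 194427 / 1547500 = 0.13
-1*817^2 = -667489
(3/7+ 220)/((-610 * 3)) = -1543/12810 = -0.12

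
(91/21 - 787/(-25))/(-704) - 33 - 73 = -2799743/26400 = -106.05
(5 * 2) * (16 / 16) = 10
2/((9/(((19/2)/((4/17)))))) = 323/36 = 8.97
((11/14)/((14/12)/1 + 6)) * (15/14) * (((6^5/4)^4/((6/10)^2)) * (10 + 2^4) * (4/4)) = 255288406703616000/2107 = 121162034505750.36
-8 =-8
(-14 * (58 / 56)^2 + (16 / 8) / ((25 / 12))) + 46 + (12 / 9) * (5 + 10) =72719 / 1400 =51.94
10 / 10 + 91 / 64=155 / 64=2.42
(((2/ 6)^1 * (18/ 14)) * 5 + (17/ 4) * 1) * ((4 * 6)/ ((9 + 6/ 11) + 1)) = 5907/ 406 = 14.55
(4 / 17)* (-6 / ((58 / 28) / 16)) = -5376 / 493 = -10.90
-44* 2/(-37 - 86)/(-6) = -44/369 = -0.12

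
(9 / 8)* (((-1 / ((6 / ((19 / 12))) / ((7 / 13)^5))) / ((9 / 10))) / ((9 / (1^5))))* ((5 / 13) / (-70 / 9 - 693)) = 1140475 / 1252499013792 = 0.00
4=4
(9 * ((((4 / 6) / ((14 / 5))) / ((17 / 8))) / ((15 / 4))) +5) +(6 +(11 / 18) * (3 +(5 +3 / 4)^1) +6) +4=228047 / 8568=26.62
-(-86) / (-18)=-43 / 9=-4.78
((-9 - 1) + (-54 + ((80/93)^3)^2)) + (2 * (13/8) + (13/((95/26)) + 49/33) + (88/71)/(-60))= -10622726474093564053/192013746643994220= -55.32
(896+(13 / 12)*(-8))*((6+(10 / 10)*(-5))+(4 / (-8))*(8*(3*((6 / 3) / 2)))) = -29282 / 3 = -9760.67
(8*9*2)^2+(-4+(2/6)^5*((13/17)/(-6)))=513863339/24786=20732.00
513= 513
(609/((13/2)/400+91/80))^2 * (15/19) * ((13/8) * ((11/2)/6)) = 407969100000/1245127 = 327652.60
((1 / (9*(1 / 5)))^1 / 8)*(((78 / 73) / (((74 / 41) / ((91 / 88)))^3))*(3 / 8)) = 3375896347915 / 645083619524608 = 0.01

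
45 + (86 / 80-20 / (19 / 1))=34217 / 760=45.02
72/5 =14.40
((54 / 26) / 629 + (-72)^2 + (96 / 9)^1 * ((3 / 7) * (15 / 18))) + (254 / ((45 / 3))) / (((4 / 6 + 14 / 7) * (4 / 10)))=7148493299 / 1373736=5203.69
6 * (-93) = -558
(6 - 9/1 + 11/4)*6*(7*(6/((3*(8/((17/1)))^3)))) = -201.51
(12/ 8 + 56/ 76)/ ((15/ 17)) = 289/ 114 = 2.54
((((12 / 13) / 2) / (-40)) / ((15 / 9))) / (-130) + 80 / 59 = 13520531 / 9971000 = 1.36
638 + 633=1271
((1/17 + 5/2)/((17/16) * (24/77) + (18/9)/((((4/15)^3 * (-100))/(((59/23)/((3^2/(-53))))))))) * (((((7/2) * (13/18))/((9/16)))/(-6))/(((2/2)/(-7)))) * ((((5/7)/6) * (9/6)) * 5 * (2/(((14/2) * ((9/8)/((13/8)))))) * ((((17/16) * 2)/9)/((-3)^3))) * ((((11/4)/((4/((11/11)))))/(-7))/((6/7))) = 2386909525/7837175307348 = 0.00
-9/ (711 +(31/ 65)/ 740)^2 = -20822490000/ 1169580561155161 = -0.00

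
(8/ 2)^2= 16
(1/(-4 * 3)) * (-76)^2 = -1444/3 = -481.33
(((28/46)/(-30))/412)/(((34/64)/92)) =-224/26265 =-0.01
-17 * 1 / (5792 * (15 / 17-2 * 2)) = 289 / 306976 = 0.00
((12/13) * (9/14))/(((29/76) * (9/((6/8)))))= 0.13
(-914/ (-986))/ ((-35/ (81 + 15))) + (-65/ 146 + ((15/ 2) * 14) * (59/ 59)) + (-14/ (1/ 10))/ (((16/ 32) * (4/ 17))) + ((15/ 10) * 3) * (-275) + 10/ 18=-26356675454/ 11336535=-2324.93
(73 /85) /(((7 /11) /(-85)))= -803 /7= -114.71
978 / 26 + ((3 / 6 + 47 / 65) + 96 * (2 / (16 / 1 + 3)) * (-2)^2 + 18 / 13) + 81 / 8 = 896799 / 9880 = 90.77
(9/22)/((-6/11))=-3/4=-0.75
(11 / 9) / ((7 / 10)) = 110 / 63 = 1.75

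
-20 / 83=-0.24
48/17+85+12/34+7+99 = 3301/17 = 194.18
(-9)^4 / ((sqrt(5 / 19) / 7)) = 89528.20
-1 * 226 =-226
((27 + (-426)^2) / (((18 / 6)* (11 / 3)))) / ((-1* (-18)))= 20167 / 22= 916.68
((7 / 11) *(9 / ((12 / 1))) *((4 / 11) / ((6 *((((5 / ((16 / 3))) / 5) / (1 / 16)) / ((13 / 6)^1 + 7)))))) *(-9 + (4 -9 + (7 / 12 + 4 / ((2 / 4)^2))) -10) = -3115 / 4752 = -0.66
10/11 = 0.91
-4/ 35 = -0.11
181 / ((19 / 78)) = 743.05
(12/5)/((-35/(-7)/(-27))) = -324/25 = -12.96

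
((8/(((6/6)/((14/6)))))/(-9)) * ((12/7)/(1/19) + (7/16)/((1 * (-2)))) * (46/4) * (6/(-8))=166681/288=578.75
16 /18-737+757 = 188 /9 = 20.89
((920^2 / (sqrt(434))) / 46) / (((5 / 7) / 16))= 19784.31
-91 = -91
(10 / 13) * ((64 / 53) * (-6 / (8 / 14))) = -6720 / 689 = -9.75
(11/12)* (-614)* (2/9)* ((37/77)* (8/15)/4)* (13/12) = -147667/17010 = -8.68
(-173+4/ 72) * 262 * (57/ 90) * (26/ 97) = -100727341/ 13095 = -7692.05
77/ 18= 4.28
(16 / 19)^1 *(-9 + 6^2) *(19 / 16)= 27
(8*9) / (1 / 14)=1008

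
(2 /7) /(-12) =-1 /42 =-0.02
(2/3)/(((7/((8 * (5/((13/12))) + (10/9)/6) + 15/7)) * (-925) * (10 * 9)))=-19288/429545025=-0.00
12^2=144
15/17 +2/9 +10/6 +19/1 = 3331/153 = 21.77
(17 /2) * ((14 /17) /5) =7 /5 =1.40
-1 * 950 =-950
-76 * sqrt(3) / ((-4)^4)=-19 * sqrt(3) / 64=-0.51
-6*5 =-30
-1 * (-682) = 682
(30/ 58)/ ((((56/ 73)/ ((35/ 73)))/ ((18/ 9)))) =0.65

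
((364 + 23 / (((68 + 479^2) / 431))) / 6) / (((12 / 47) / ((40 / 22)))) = 19634529415 / 45442782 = 432.07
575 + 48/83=47773/83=575.58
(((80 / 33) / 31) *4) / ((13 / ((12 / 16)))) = 0.02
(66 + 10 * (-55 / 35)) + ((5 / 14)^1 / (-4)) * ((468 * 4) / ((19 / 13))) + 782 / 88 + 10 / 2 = -293705 / 5852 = -50.19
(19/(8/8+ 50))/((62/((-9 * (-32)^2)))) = -29184/527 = -55.38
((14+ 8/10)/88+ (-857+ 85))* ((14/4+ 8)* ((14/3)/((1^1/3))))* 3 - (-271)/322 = -13204360879/35420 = -372793.93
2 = 2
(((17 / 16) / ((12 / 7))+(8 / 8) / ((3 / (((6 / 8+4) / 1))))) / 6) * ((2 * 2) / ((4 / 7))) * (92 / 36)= 7567 / 1152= 6.57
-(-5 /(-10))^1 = -1 /2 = -0.50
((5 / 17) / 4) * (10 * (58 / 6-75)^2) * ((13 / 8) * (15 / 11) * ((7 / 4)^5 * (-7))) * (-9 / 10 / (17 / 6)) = 826240103325 / 3255296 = 253814.12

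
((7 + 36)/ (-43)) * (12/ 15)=-4/ 5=-0.80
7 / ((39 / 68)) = 476 / 39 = 12.21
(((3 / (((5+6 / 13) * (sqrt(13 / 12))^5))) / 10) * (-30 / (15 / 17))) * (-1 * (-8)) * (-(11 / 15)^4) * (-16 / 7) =-1019482112 * sqrt(39) / 787434375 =-8.09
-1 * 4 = -4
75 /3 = 25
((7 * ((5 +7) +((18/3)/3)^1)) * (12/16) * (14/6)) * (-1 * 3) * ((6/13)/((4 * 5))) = -3087/260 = -11.87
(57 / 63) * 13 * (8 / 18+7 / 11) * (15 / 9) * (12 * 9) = 528580 / 231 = 2288.23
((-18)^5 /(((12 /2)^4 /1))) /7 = -1458 /7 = -208.29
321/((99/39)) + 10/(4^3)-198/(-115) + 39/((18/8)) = 17689663/121440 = 145.67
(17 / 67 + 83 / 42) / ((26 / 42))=6275 / 1742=3.60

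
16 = 16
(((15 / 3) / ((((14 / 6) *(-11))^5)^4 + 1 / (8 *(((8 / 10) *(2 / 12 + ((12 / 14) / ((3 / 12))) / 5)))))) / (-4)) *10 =-124826881555800 / 153740226684484727901997366567957854530189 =-0.00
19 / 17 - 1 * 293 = -4962 / 17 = -291.88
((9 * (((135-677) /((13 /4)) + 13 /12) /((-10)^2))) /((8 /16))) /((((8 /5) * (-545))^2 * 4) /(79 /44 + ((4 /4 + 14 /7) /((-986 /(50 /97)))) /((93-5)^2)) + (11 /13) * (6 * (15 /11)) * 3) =-3965942459613 /225274626990354800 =-0.00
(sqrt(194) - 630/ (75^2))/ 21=-2/ 375+ sqrt(194)/ 21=0.66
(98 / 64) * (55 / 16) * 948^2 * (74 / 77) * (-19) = -1382038245 / 16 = -86377390.31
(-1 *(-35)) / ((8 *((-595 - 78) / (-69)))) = 2415 / 5384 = 0.45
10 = 10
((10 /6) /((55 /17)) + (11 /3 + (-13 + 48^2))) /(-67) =-25247 /737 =-34.26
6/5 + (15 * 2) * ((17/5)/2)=52.20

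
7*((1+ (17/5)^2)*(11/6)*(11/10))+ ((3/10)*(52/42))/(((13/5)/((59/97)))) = 90336991/509250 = 177.39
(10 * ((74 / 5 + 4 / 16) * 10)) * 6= 9030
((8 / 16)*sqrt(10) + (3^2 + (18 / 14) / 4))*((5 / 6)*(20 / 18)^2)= 125*sqrt(10) / 243 + 3625 / 378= 11.22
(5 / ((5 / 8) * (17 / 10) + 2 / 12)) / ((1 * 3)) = 80 / 59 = 1.36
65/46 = 1.41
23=23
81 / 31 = 2.61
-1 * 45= -45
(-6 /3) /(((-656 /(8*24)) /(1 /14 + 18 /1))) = 3036 /287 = 10.58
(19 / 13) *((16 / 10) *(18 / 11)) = 2736 / 715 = 3.83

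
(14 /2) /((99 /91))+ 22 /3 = 1363 /99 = 13.77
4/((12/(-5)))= -5/3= -1.67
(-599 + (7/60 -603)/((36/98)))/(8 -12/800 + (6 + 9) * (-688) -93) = 12096985/56187081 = 0.22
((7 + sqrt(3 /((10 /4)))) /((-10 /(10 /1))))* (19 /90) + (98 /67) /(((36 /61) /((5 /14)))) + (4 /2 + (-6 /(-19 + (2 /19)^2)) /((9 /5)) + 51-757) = -431370931 /612380-19* sqrt(30) /450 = -704.65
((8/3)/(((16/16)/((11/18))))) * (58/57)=2552/1539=1.66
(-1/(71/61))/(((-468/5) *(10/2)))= 61/33228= 0.00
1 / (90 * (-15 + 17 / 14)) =-7 / 8685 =-0.00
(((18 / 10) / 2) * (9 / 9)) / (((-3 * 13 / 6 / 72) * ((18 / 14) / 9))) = -4536 / 65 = -69.78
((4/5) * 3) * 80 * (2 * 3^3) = 10368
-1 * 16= -16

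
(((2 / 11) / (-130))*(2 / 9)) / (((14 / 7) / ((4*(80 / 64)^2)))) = -5 / 5148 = -0.00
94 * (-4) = -376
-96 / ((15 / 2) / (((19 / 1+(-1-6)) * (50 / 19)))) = -7680 / 19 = -404.21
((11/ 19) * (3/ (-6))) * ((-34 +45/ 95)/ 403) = 539/ 22382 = 0.02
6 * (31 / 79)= 186 / 79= 2.35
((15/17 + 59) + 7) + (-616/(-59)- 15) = 62510/1003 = 62.32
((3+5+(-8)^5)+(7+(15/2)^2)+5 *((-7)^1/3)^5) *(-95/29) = 3051151195/28188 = 108242.91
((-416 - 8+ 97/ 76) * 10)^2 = 25803603225/ 1444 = 17869531.32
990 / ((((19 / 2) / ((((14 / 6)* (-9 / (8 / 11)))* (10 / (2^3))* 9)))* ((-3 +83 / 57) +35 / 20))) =-15436575 / 94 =-164218.88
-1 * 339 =-339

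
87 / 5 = 17.40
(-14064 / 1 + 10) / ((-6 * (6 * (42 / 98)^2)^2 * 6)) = 321.44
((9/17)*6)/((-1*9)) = -0.35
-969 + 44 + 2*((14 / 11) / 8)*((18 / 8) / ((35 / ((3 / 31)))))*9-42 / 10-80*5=-3626009 / 2728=-1329.18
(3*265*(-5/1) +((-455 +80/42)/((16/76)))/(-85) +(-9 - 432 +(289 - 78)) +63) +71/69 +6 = -44992459/10948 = -4109.65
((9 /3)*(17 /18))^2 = 289 /36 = 8.03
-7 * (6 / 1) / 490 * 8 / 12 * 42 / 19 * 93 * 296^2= -1029257.43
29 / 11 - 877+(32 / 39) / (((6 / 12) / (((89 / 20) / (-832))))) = -97527499 / 111540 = -874.37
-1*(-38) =38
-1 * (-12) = 12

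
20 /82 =10 /41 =0.24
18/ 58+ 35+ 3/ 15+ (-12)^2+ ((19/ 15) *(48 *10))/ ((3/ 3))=114189/ 145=787.51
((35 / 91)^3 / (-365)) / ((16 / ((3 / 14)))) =-75 / 35925344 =-0.00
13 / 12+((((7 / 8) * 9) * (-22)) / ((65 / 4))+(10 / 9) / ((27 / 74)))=-412751 / 63180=-6.53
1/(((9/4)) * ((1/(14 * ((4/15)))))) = 224/135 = 1.66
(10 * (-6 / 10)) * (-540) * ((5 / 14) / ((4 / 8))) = 16200 / 7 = 2314.29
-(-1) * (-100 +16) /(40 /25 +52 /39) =-315 /11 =-28.64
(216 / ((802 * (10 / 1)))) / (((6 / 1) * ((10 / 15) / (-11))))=-297 / 4010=-0.07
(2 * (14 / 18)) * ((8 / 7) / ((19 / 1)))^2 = 0.01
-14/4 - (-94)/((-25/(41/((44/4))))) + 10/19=-177527/10450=-16.99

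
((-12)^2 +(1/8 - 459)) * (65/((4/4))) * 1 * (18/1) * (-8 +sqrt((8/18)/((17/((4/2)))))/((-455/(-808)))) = 2947230 - 3053028 * sqrt(34)/119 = 2797632.86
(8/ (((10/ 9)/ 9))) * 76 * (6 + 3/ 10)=775656/ 25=31026.24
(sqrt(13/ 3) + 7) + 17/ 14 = sqrt(39)/ 3 + 115/ 14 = 10.30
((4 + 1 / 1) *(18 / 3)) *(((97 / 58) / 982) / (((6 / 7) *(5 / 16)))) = 2716 / 14239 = 0.19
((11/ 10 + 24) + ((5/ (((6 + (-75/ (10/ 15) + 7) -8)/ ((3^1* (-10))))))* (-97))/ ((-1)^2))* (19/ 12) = -900733/ 5160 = -174.56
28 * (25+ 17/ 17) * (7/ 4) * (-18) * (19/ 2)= -217854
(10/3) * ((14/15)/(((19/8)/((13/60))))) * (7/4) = 0.50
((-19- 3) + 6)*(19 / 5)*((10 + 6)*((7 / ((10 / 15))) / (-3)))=17024 / 5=3404.80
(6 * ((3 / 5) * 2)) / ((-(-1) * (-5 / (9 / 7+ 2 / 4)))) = -18 / 7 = -2.57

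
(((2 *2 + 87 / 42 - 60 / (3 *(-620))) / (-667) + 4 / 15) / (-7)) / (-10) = 0.00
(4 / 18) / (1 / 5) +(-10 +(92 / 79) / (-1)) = -7148 / 711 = -10.05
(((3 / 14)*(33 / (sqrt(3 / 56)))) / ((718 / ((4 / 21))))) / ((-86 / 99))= -1089*sqrt(42) / 756413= -0.01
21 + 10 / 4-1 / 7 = 327 / 14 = 23.36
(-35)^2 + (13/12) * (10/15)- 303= 16609/18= 922.72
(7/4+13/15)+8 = 637/60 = 10.62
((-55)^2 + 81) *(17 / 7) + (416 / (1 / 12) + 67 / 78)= 6844657 / 546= 12536.00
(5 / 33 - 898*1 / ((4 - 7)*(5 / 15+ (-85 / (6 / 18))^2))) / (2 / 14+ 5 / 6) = 502507 / 3142117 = 0.16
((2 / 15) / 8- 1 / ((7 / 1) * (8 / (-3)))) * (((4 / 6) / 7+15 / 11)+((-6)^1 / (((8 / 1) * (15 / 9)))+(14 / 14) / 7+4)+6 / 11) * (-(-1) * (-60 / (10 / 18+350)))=-4658817 / 68021800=-0.07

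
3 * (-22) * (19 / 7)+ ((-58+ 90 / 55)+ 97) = -10665 / 77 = -138.51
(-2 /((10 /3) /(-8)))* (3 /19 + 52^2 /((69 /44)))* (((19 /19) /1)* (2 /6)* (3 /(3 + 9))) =4521502 /6555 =689.78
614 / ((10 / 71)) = 21797 / 5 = 4359.40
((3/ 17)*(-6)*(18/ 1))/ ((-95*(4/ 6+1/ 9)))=2916/ 11305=0.26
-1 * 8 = -8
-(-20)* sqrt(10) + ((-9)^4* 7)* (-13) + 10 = -597041 + 20* sqrt(10) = -596977.75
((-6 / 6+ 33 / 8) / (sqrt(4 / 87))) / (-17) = -25*sqrt(87) / 272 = -0.86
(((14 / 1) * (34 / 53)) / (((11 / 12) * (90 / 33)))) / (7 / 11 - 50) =-10472 / 143895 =-0.07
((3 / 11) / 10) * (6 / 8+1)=21 / 440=0.05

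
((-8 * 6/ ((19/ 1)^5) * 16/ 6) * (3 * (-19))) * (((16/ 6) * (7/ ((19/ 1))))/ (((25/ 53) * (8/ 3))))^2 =52854144/ 29403675625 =0.00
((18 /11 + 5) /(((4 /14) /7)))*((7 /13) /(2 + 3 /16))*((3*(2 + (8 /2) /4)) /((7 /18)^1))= 662256 /715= 926.23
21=21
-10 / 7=-1.43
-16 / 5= -3.20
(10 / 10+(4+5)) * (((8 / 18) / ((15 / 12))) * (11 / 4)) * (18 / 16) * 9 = 99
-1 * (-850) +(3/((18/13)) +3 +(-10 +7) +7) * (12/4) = 1755/2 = 877.50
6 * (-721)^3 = -2248832166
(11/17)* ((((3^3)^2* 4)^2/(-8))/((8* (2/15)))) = -87687765/136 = -644762.98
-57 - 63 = -120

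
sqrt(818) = 28.60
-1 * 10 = -10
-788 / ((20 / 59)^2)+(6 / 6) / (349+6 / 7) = -1679418193 / 244900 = -6857.57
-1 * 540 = -540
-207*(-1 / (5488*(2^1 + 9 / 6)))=0.01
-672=-672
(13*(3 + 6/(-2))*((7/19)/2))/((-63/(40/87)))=0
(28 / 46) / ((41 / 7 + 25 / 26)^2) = 463736 / 35421863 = 0.01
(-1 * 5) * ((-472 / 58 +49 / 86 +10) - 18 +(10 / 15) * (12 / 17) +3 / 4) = 6083085 / 84796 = 71.74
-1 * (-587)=587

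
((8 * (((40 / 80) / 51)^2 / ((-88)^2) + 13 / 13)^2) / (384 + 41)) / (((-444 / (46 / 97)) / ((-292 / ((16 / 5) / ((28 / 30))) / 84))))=10898885312072475791 / 534672101609239973068800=0.00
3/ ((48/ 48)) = 3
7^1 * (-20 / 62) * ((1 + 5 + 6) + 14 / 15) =-2716 / 93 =-29.20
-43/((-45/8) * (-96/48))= -172/45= -3.82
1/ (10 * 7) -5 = -349/ 70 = -4.99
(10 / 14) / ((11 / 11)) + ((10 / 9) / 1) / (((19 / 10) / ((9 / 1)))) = 795 / 133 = 5.98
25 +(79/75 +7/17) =33743/1275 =26.47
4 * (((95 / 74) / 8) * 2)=95 / 74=1.28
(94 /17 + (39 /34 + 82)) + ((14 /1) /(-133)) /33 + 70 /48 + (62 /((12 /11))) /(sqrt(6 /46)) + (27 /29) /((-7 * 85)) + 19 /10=531020011 /5770072 + 341 * sqrt(69) /18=249.39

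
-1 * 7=-7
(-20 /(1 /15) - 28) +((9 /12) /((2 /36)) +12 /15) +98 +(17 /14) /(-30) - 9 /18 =-216.24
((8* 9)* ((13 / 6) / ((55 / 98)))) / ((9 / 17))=86632 / 165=525.04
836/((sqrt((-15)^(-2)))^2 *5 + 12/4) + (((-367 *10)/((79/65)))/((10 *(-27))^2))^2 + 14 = 65545472440619/225537183108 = 290.62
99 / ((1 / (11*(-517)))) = -563013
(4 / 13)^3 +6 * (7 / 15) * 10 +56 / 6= 246256 / 6591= 37.36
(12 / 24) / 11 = 0.05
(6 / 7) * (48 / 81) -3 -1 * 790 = -49927 / 63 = -792.49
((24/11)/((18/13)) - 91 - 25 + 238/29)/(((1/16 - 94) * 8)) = 203300/1438371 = 0.14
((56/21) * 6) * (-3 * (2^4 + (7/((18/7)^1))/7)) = -2360/3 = -786.67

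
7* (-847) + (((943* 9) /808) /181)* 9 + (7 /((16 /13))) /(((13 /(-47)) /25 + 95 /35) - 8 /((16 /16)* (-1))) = -152642204617137 /25749592864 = -5927.95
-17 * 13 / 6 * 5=-1105 / 6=-184.17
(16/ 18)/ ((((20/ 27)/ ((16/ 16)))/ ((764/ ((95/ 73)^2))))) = 24428136/ 45125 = 541.34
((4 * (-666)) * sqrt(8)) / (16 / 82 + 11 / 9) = -1966032 * sqrt(2) / 523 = -5316.23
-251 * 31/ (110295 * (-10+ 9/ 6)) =15562/ 1875015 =0.01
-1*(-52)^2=-2704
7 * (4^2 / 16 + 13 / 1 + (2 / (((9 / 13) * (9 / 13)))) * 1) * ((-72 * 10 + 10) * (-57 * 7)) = 973006720 / 27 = 36037285.93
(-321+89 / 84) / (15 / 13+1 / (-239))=-83500625 / 300048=-278.29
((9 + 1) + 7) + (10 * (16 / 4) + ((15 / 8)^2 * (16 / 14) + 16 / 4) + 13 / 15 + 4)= 58703 / 840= 69.88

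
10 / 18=5 / 9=0.56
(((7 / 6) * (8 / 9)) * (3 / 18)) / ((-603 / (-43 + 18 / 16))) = 35 / 2916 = 0.01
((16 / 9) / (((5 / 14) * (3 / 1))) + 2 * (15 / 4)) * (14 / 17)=17311 / 2295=7.54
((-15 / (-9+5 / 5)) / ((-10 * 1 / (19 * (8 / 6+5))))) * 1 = -361 / 16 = -22.56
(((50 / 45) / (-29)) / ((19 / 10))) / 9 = -100 / 44631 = -0.00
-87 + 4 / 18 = -781 / 9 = -86.78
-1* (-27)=27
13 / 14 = 0.93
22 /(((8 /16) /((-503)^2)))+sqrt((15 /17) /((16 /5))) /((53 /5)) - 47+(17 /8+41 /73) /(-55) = 25 * sqrt(51) /3604+357571048311 /32120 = 11132349.00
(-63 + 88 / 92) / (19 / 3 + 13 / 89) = -381009 / 39790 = -9.58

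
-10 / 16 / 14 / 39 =-5 / 4368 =-0.00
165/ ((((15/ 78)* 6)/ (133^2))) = 2529527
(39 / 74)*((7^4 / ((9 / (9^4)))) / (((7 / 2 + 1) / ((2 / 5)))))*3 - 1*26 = 45503744 / 185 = 245966.18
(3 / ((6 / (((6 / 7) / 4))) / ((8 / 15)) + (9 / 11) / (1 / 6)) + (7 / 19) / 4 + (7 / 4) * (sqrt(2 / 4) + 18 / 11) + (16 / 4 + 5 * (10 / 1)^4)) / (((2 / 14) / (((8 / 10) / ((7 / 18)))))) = 63 * sqrt(2) / 5 + 316804797126 / 439945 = 720118.73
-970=-970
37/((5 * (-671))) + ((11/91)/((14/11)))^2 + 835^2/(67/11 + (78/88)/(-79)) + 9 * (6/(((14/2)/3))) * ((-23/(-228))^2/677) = 921535179899461552659713/8035637924772738280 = 114681.02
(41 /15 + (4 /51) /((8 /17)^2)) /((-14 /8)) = -247 /140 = -1.76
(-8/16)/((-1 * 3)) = 1/6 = 0.17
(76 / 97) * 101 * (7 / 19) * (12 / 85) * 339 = 11504304 / 8245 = 1395.31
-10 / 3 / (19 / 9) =-30 / 19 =-1.58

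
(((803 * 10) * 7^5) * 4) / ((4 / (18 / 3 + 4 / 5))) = 917729428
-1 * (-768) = 768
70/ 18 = 35/ 9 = 3.89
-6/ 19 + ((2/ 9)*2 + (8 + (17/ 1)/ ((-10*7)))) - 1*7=10603/ 11970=0.89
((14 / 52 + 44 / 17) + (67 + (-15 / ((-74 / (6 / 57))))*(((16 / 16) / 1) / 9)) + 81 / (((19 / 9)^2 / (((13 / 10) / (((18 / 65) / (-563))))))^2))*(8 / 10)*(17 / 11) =291411408431436167 / 8274340932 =35218685.19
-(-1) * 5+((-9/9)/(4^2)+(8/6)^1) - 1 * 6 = 13/48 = 0.27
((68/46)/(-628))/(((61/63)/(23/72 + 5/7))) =-8857/3524336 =-0.00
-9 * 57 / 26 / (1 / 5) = -2565 / 26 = -98.65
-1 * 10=-10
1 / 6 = 0.17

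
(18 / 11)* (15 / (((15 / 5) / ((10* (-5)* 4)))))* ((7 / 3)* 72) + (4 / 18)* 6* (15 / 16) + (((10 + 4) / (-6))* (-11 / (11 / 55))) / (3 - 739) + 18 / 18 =-6676941587 / 24288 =-274907.02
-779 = -779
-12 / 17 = -0.71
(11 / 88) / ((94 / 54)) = 0.07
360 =360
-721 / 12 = -60.08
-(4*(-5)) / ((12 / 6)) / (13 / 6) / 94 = 0.05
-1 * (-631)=631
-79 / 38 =-2.08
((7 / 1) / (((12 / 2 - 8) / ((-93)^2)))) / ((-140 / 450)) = 389205 / 4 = 97301.25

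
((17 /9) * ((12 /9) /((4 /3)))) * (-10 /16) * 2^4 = -170 /9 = -18.89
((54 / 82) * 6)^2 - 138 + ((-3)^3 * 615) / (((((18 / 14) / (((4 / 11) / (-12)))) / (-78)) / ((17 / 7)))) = -1373101764 / 18491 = -74257.84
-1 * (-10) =10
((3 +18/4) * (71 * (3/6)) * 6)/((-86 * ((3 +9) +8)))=-639/688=-0.93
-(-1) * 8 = 8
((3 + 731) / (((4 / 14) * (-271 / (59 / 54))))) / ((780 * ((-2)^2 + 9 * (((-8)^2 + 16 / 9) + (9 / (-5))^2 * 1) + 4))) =-108265 / 5129685288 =-0.00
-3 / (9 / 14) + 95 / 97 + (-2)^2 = 91 / 291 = 0.31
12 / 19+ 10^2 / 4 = 487 / 19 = 25.63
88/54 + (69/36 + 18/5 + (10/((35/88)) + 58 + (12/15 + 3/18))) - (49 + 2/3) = 157207/3780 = 41.59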